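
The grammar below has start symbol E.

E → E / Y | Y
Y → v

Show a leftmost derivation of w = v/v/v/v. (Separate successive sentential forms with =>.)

E=>E/Y=>E/Y/Y=>E/Y/Y/Y=>Y/Y/Y/Y=>v/Y/Y/Y=>v/v/Y/Y=>v/v/v/Y=>v/v/v/v

E => E/Y   [E → E / Y]
E/Y => E/Y/Y   [E → E / Y]
E/Y/Y => E/Y/Y/Y   [E → E / Y]
E/Y/Y/Y => Y/Y/Y/Y   [E → Y]
Y/Y/Y/Y => v/Y/Y/Y   [Y → v]
v/Y/Y/Y => v/v/Y/Y   [Y → v]
v/v/Y/Y => v/v/v/Y   [Y → v]
v/v/v/Y => v/v/v/v   [Y → v]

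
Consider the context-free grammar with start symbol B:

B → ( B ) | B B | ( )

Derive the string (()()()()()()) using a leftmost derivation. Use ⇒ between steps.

B ⇒ (B)   [B → ( B )]
(B) ⇒ (BB)   [B → B B]
(BB) ⇒ (BBB)   [B → B B]
(BBB) ⇒ (BBBB)   [B → B B]
(BBBB) ⇒ (BBBBB)   [B → B B]
(BBBBB) ⇒ (BBBBBB)   [B → B B]
(BBBBBB) ⇒ (()BBBBB)   [B → ( )]
(()BBBBB) ⇒ (()()BBBB)   [B → ( )]
(()()BBBB) ⇒ (()()()BBB)   [B → ( )]
(()()()BBB) ⇒ (()()()()BB)   [B → ( )]
(()()()()BB) ⇒ (()()()()()B)   [B → ( )]
(()()()()()B) ⇒ (()()()()()())   [B → ( )]

B⇒(B)⇒(BB)⇒(BBB)⇒(BBBB)⇒(BBBBB)⇒(BBBBBB)⇒(()BBBBB)⇒(()()BBBB)⇒(()()()BBB)⇒(()()()()BB)⇒(()()()()()B)⇒(()()()()()())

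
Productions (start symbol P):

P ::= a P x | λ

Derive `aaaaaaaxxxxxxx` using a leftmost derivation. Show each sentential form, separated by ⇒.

P ⇒ aPx ⇒ aaPxx ⇒ aaaPxxx ⇒ aaaaPxxxx ⇒ aaaaaPxxxxx ⇒ aaaaaaPxxxxxx ⇒ aaaaaaaPxxxxxxx ⇒ aaaaaaaxxxxxxx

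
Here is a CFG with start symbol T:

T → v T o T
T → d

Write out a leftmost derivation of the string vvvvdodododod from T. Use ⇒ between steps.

T ⇒ vToT ⇒ vvToToT ⇒ vvvToToToT ⇒ vvvvToToToToT ⇒ vvvvdoToToToT ⇒ vvvvdodoToToT ⇒ vvvvdododoToT ⇒ vvvvdodododoT ⇒ vvvvdodododod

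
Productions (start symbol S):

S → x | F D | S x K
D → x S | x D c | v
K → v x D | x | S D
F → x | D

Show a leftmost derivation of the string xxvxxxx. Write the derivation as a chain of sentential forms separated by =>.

S => SxK => SxKxK => FDxKxK => DDxKxK => xSDxKxK => xxDxKxK => xxvxKxK => xxvxxxK => xxvxxxx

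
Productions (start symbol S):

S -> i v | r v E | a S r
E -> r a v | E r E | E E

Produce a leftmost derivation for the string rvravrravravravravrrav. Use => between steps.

S => rvE   [S -> r v E]
rvE => rvErE   [E -> E r E]
rvErE => rvEErE   [E -> E E]
rvEErE => rvEEErE   [E -> E E]
rvEEErE => rvEEEErE   [E -> E E]
rvEEEErE => rvErEEEErE   [E -> E r E]
rvErEEEErE => rvravrEEEErE   [E -> r a v]
rvravrEEEErE => rvravrravEEErE   [E -> r a v]
rvravrravEEErE => rvravrravravEErE   [E -> r a v]
rvravrravravEErE => rvravrravravravErE   [E -> r a v]
rvravrravravravErE => rvravrravravravravrE   [E -> r a v]
rvravrravravravravrE => rvravrravravravravrrav   [E -> r a v]

S=>rvE=>rvErE=>rvEErE=>rvEEErE=>rvEEEErE=>rvErEEEErE=>rvravrEEEErE=>rvravrravEEErE=>rvravrravravEErE=>rvravrravravravErE=>rvravrravravravravrE=>rvravrravravravravrrav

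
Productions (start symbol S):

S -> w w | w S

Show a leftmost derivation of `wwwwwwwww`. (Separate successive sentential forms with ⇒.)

S ⇒ wS   [S -> w S]
wS ⇒ wwS   [S -> w S]
wwS ⇒ wwwS   [S -> w S]
wwwS ⇒ wwwwS   [S -> w S]
wwwwS ⇒ wwwwwS   [S -> w S]
wwwwwS ⇒ wwwwwwS   [S -> w S]
wwwwwwS ⇒ wwwwwwwS   [S -> w S]
wwwwwwwS ⇒ wwwwwwwww   [S -> w w]

S⇒wS⇒wwS⇒wwwS⇒wwwwS⇒wwwwwS⇒wwwwwwS⇒wwwwwwwS⇒wwwwwwwww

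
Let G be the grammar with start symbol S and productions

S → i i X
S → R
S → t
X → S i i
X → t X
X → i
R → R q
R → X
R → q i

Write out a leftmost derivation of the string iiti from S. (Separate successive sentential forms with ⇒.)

S ⇒ iiX   [S → i i X]
iiX ⇒ iitX   [X → t X]
iitX ⇒ iiti   [X → i]

S⇒iiX⇒iitX⇒iiti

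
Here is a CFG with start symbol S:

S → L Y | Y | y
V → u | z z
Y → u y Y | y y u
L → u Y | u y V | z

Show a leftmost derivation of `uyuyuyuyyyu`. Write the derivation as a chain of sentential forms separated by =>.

S => Y => uyY => uyuyY => uyuyuyY => uyuyuyuyY => uyuyuyuyyyu

S => Y   [S → Y]
Y => uyY   [Y → u y Y]
uyY => uyuyY   [Y → u y Y]
uyuyY => uyuyuyY   [Y → u y Y]
uyuyuyY => uyuyuyuyY   [Y → u y Y]
uyuyuyuyY => uyuyuyuyyyu   [Y → y y u]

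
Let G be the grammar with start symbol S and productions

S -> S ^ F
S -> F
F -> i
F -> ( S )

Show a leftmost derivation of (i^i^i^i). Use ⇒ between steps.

S ⇒ F   [S -> F]
F ⇒ (S)   [F -> ( S )]
(S) ⇒ (S^F)   [S -> S ^ F]
(S^F) ⇒ (S^F^F)   [S -> S ^ F]
(S^F^F) ⇒ (S^F^F^F)   [S -> S ^ F]
(S^F^F^F) ⇒ (F^F^F^F)   [S -> F]
(F^F^F^F) ⇒ (i^F^F^F)   [F -> i]
(i^F^F^F) ⇒ (i^i^F^F)   [F -> i]
(i^i^F^F) ⇒ (i^i^i^F)   [F -> i]
(i^i^i^F) ⇒ (i^i^i^i)   [F -> i]

S ⇒ F ⇒ (S) ⇒ (S^F) ⇒ (S^F^F) ⇒ (S^F^F^F) ⇒ (F^F^F^F) ⇒ (i^F^F^F) ⇒ (i^i^F^F) ⇒ (i^i^i^F) ⇒ (i^i^i^i)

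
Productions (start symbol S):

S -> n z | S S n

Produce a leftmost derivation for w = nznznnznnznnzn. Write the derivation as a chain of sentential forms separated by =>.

S=>SSn=>SSnSn=>SSnSnSn=>SSnSnSnSn=>nzSnSnSnSn=>nznznSnSnSn=>nznznnznSnSn=>nznznnznnznSn=>nznznnznnznnzn

S => SSn   [S -> S S n]
SSn => SSnSn   [S -> S S n]
SSnSn => SSnSnSn   [S -> S S n]
SSnSnSn => SSnSnSnSn   [S -> S S n]
SSnSnSnSn => nzSnSnSnSn   [S -> n z]
nzSnSnSnSn => nznznSnSnSn   [S -> n z]
nznznSnSnSn => nznznnznSnSn   [S -> n z]
nznznnznSnSn => nznznnznnznSn   [S -> n z]
nznznnznnznSn => nznznnznnznnzn   [S -> n z]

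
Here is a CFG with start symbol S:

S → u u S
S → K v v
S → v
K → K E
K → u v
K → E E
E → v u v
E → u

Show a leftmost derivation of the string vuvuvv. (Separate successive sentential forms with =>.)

S=>Kvv=>EEvv=>vuvEvv=>vuvuvv

S => Kvv   [S → K v v]
Kvv => EEvv   [K → E E]
EEvv => vuvEvv   [E → v u v]
vuvEvv => vuvuvv   [E → u]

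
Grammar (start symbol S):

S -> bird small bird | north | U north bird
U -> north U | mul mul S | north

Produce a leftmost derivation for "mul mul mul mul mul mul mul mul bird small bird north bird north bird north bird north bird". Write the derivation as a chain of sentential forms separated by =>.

S => U north bird => mul mul S north bird => mul mul U north bird north bird => mul mul mul mul S north bird north bird => mul mul mul mul U north bird north bird north bird => mul mul mul mul mul mul S north bird north bird north bird => mul mul mul mul mul mul U north bird north bird north bird north bird => mul mul mul mul mul mul mul mul S north bird north bird north bird north bird => mul mul mul mul mul mul mul mul bird small bird north bird north bird north bird north bird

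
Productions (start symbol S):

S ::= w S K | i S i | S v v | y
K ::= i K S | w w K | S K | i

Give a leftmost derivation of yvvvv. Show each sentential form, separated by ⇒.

S ⇒ Svv ⇒ Svvvv ⇒ yvvvv

S ⇒ Svv   [S ::= S v v]
Svv ⇒ Svvvv   [S ::= S v v]
Svvvv ⇒ yvvvv   [S ::= y]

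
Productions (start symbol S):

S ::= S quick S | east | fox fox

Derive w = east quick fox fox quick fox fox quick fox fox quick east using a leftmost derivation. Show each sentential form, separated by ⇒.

S ⇒ S quick S ⇒ east quick S ⇒ east quick S quick S ⇒ east quick S quick S quick S ⇒ east quick S quick S quick S quick S ⇒ east quick fox fox quick S quick S quick S ⇒ east quick fox fox quick fox fox quick S quick S ⇒ east quick fox fox quick fox fox quick fox fox quick S ⇒ east quick fox fox quick fox fox quick fox fox quick east

S ⇒ S quick S   [S ::= S quick S]
S quick S ⇒ east quick S   [S ::= east]
east quick S ⇒ east quick S quick S   [S ::= S quick S]
east quick S quick S ⇒ east quick S quick S quick S   [S ::= S quick S]
east quick S quick S quick S ⇒ east quick S quick S quick S quick S   [S ::= S quick S]
east quick S quick S quick S quick S ⇒ east quick fox fox quick S quick S quick S   [S ::= fox fox]
east quick fox fox quick S quick S quick S ⇒ east quick fox fox quick fox fox quick S quick S   [S ::= fox fox]
east quick fox fox quick fox fox quick S quick S ⇒ east quick fox fox quick fox fox quick fox fox quick S   [S ::= fox fox]
east quick fox fox quick fox fox quick fox fox quick S ⇒ east quick fox fox quick fox fox quick fox fox quick east   [S ::= east]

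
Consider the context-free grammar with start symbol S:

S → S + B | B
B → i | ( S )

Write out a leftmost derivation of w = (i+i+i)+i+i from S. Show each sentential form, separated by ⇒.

S ⇒ S+B ⇒ S+B+B ⇒ B+B+B ⇒ (S)+B+B ⇒ (S+B)+B+B ⇒ (S+B+B)+B+B ⇒ (B+B+B)+B+B ⇒ (i+B+B)+B+B ⇒ (i+i+B)+B+B ⇒ (i+i+i)+B+B ⇒ (i+i+i)+i+B ⇒ (i+i+i)+i+i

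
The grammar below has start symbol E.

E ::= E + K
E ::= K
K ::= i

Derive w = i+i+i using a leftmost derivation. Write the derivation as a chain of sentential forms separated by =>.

E => E+K => E+K+K => K+K+K => i+K+K => i+i+K => i+i+i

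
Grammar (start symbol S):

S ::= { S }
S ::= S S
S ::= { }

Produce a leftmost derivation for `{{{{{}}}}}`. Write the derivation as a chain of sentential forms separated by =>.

S => {S}   [S ::= { S }]
{S} => {{S}}   [S ::= { S }]
{{S}} => {{{S}}}   [S ::= { S }]
{{{S}}} => {{{{S}}}}   [S ::= { S }]
{{{{S}}}} => {{{{{}}}}}   [S ::= { }]

S => {S} => {{S}} => {{{S}}} => {{{{S}}}} => {{{{{}}}}}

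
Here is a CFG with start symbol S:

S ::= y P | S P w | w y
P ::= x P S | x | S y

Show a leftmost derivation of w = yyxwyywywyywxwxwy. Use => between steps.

S => yP => ySy => ySPwy => ySPwPwy => yyPPwPwy => yyxPSPwPwy => yyxSySPwPwy => yyxwyySPwPwy => yyxwyySPwPwPwy => yyxwyywyPwPwPwy => yyxwyywySywPwPwy => yyxwyywywyywPwPwy => yyxwyywywyywxwPwy => yyxwyywywyywxwxwy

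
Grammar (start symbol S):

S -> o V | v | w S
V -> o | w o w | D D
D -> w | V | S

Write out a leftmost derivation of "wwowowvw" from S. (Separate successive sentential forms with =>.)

S=>wS=>wwS=>wwoV=>wwoDD=>wwoVD=>wwoDDD=>wwoVDD=>wwowowDD=>wwowowSD=>wwowowvD=>wwowowvw

S => wS   [S -> w S]
wS => wwS   [S -> w S]
wwS => wwoV   [S -> o V]
wwoV => wwoDD   [V -> D D]
wwoDD => wwoVD   [D -> V]
wwoVD => wwoDDD   [V -> D D]
wwoDDD => wwoVDD   [D -> V]
wwoVDD => wwowowDD   [V -> w o w]
wwowowDD => wwowowSD   [D -> S]
wwowowSD => wwowowvD   [S -> v]
wwowowvD => wwowowvw   [D -> w]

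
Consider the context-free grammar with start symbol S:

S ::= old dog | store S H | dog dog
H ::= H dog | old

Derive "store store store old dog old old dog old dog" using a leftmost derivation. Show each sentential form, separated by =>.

S => store S H => store store S H H => store store store S H H H => store store store old dog H H H => store store store old dog old H H => store store store old dog old H dog H => store store store old dog old old dog H => store store store old dog old old dog H dog => store store store old dog old old dog old dog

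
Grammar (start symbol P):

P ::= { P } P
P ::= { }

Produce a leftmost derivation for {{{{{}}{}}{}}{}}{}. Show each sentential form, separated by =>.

P => {P}P   [P ::= { P } P]
{P}P => {{P}P}P   [P ::= { P } P]
{{P}P}P => {{{P}P}P}P   [P ::= { P } P]
{{{P}P}P}P => {{{{P}P}P}P}P   [P ::= { P } P]
{{{{P}P}P}P}P => {{{{{}}P}P}P}P   [P ::= { }]
{{{{{}}P}P}P}P => {{{{{}}{}}P}P}P   [P ::= { }]
{{{{{}}{}}P}P}P => {{{{{}}{}}{}}P}P   [P ::= { }]
{{{{{}}{}}{}}P}P => {{{{{}}{}}{}}{}}P   [P ::= { }]
{{{{{}}{}}{}}{}}P => {{{{{}}{}}{}}{}}{}   [P ::= { }]

P => {P}P => {{P}P}P => {{{P}P}P}P => {{{{P}P}P}P}P => {{{{{}}P}P}P}P => {{{{{}}{}}P}P}P => {{{{{}}{}}{}}P}P => {{{{{}}{}}{}}{}}P => {{{{{}}{}}{}}{}}{}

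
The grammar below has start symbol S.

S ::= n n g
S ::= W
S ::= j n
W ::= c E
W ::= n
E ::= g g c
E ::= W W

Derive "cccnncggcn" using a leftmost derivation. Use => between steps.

S => W   [S ::= W]
W => cE   [W ::= c E]
cE => cWW   [E ::= W W]
cWW => ccEW   [W ::= c E]
ccEW => ccWWW   [E ::= W W]
ccWWW => cccEWW   [W ::= c E]
cccEWW => cccWWWW   [E ::= W W]
cccWWWW => cccnWWW   [W ::= n]
cccnWWW => cccnnWW   [W ::= n]
cccnnWW => cccnncEW   [W ::= c E]
cccnncEW => cccnncggcW   [E ::= g g c]
cccnncggcW => cccnncggcn   [W ::= n]

S => W => cE => cWW => ccEW => ccWWW => cccEWW => cccWWWW => cccnWWW => cccnnWW => cccnncEW => cccnncggcW => cccnncggcn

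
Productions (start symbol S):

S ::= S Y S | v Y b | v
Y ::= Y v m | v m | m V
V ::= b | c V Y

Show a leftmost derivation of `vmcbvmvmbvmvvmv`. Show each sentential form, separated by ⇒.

S⇒SYS⇒SYSYS⇒vYbYSYS⇒vYvmbYSYS⇒vmVvmbYSYS⇒vmcVYvmbYSYS⇒vmcbYvmbYSYS⇒vmcbvmvmbYSYS⇒vmcbvmvmbvmSYS⇒vmcbvmvmbvmvYS⇒vmcbvmvmbvmvvmS⇒vmcbvmvmbvmvvmv

S ⇒ SYS   [S ::= S Y S]
SYS ⇒ SYSYS   [S ::= S Y S]
SYSYS ⇒ vYbYSYS   [S ::= v Y b]
vYbYSYS ⇒ vYvmbYSYS   [Y ::= Y v m]
vYvmbYSYS ⇒ vmVvmbYSYS   [Y ::= m V]
vmVvmbYSYS ⇒ vmcVYvmbYSYS   [V ::= c V Y]
vmcVYvmbYSYS ⇒ vmcbYvmbYSYS   [V ::= b]
vmcbYvmbYSYS ⇒ vmcbvmvmbYSYS   [Y ::= v m]
vmcbvmvmbYSYS ⇒ vmcbvmvmbvmSYS   [Y ::= v m]
vmcbvmvmbvmSYS ⇒ vmcbvmvmbvmvYS   [S ::= v]
vmcbvmvmbvmvYS ⇒ vmcbvmvmbvmvvmS   [Y ::= v m]
vmcbvmvmbvmvvmS ⇒ vmcbvmvmbvmvvmv   [S ::= v]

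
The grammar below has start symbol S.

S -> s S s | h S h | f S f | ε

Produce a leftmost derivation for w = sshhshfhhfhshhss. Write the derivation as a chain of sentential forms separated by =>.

S => sSs => ssSss => sshShss => sshhShhss => sshhsSshhss => sshhshShshhss => sshhshfSfhshhss => sshhshfhShfhshhss => sshhshfhhfhshhss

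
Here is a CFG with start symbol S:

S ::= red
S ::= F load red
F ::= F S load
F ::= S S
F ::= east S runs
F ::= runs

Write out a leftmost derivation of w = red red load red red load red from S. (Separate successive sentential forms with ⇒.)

S ⇒ F load red ⇒ S S load red ⇒ F load red S load red ⇒ S S load red S load red ⇒ red S load red S load red ⇒ red red load red S load red ⇒ red red load red red load red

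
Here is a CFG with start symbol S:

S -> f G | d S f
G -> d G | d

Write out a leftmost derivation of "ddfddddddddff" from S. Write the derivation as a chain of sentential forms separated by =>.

S => dSf   [S -> d S f]
dSf => ddSff   [S -> d S f]
ddSff => ddfGff   [S -> f G]
ddfGff => ddfdGff   [G -> d G]
ddfdGff => ddfddGff   [G -> d G]
ddfddGff => ddfdddGff   [G -> d G]
ddfdddGff => ddfddddGff   [G -> d G]
ddfddddGff => ddfdddddGff   [G -> d G]
ddfdddddGff => ddfddddddGff   [G -> d G]
ddfddddddGff => ddfdddddddGff   [G -> d G]
ddfdddddddGff => ddfddddddddff   [G -> d]

S => dSf => ddSff => ddfGff => ddfdGff => ddfddGff => ddfdddGff => ddfddddGff => ddfdddddGff => ddfddddddGff => ddfdddddddGff => ddfddddddddff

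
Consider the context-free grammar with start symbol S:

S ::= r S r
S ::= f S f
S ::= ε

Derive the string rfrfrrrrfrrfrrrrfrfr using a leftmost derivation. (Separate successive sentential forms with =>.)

S => rSr => rfSfr => rfrSrfr => rfrfSfrfr => rfrfrSrfrfr => rfrfrrSrrfrfr => rfrfrrrSrrrfrfr => rfrfrrrrSrrrrfrfr => rfrfrrrrfSfrrrrfrfr => rfrfrrrrfrSrfrrrrfrfr => rfrfrrrrfrrfrrrrfrfr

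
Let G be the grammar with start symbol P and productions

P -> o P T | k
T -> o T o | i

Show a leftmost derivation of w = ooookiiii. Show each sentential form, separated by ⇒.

P ⇒ oPT ⇒ ooPTT ⇒ oooPTTT ⇒ ooooPTTTT ⇒ ooookTTTT ⇒ ooookiTTT ⇒ ooookiiTT ⇒ ooookiiiT ⇒ ooookiiii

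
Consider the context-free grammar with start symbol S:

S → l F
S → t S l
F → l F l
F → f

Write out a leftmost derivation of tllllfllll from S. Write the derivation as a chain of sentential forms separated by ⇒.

S⇒tSl⇒tlFl⇒tllFll⇒tlllFlll⇒tllllFllll⇒tllllfllll

S ⇒ tSl   [S → t S l]
tSl ⇒ tlFl   [S → l F]
tlFl ⇒ tllFll   [F → l F l]
tllFll ⇒ tlllFlll   [F → l F l]
tlllFlll ⇒ tllllFllll   [F → l F l]
tllllFllll ⇒ tllllfllll   [F → f]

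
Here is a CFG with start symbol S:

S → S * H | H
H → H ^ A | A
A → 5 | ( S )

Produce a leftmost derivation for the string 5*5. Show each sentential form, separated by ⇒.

S ⇒ S*H ⇒ H*H ⇒ A*H ⇒ 5*H ⇒ 5*A ⇒ 5*5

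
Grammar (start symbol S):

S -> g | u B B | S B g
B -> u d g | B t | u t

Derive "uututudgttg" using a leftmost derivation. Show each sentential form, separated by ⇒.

S⇒SBg⇒uBBBg⇒uutBBg⇒uututBg⇒uututBtg⇒uututBttg⇒uututudgttg

S ⇒ SBg   [S -> S B g]
SBg ⇒ uBBBg   [S -> u B B]
uBBBg ⇒ uutBBg   [B -> u t]
uutBBg ⇒ uututBg   [B -> u t]
uututBg ⇒ uututBtg   [B -> B t]
uututBtg ⇒ uututBttg   [B -> B t]
uututBttg ⇒ uututudgttg   [B -> u d g]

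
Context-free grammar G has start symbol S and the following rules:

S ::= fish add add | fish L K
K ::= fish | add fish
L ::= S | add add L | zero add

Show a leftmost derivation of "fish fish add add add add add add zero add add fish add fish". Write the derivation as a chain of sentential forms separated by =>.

S => fish L K => fish S K => fish fish L K K => fish fish add add L K K => fish fish add add add add L K K => fish fish add add add add add add L K K => fish fish add add add add add add zero add K K => fish fish add add add add add add zero add add fish K => fish fish add add add add add add zero add add fish add fish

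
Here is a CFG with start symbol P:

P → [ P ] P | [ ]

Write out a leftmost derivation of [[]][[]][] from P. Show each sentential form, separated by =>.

P => [P]P => [[]]P => [[]][P]P => [[]][[]]P => [[]][[]][]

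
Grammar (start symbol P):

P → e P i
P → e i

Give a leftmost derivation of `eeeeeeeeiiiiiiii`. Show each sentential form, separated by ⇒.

P⇒ePi⇒eePii⇒eeePiii⇒eeeePiiii⇒eeeeePiiiii⇒eeeeeePiiiiii⇒eeeeeeePiiiiiii⇒eeeeeeeeiiiiiiii

P ⇒ ePi   [P → e P i]
ePi ⇒ eePii   [P → e P i]
eePii ⇒ eeePiii   [P → e P i]
eeePiii ⇒ eeeePiiii   [P → e P i]
eeeePiiii ⇒ eeeeePiiiii   [P → e P i]
eeeeePiiiii ⇒ eeeeeePiiiiii   [P → e P i]
eeeeeePiiiiii ⇒ eeeeeeePiiiiiii   [P → e P i]
eeeeeeePiiiiiii ⇒ eeeeeeeeiiiiiiii   [P → e i]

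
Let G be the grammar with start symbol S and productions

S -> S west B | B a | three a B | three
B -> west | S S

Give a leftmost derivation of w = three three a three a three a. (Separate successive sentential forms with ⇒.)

S ⇒ B a   [S -> B a]
B a ⇒ S S a   [B -> S S]
S S a ⇒ B a S a   [S -> B a]
B a S a ⇒ S S a S a   [B -> S S]
S S a S a ⇒ B a S a S a   [S -> B a]
B a S a S a ⇒ S S a S a S a   [B -> S S]
S S a S a S a ⇒ three S a S a S a   [S -> three]
three S a S a S a ⇒ three three a S a S a   [S -> three]
three three a S a S a ⇒ three three a three a S a   [S -> three]
three three a three a S a ⇒ three three a three a three a   [S -> three]

S ⇒ B a ⇒ S S a ⇒ B a S a ⇒ S S a S a ⇒ B a S a S a ⇒ S S a S a S a ⇒ three S a S a S a ⇒ three three a S a S a ⇒ three three a three a S a ⇒ three three a three a three a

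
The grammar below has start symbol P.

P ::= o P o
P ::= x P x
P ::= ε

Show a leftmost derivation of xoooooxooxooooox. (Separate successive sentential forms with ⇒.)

P ⇒ xPx ⇒ xoPox ⇒ xooPoox ⇒ xoooPooox ⇒ xooooPoooox ⇒ xoooooPooooox ⇒ xoooooxPxooooox ⇒ xoooooxoPoxooooox ⇒ xoooooxooxooooox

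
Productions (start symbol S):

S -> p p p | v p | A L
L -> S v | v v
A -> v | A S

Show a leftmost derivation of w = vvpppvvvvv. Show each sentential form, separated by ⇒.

S ⇒ AL ⇒ ASL ⇒ vSL ⇒ vALL ⇒ vvLL ⇒ vvSvL ⇒ vvpppvL ⇒ vvpppvSv ⇒ vvpppvALv ⇒ vvpppvvLv ⇒ vvpppvvvvv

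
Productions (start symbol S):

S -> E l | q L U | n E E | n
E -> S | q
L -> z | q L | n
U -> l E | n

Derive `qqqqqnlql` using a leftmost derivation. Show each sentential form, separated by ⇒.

S ⇒ El ⇒ Sl ⇒ qLUl ⇒ qqLUl ⇒ qqqLUl ⇒ qqqqLUl ⇒ qqqqqLUl ⇒ qqqqqnUl ⇒ qqqqqnlEl ⇒ qqqqqnlql

S ⇒ El   [S -> E l]
El ⇒ Sl   [E -> S]
Sl ⇒ qLUl   [S -> q L U]
qLUl ⇒ qqLUl   [L -> q L]
qqLUl ⇒ qqqLUl   [L -> q L]
qqqLUl ⇒ qqqqLUl   [L -> q L]
qqqqLUl ⇒ qqqqqLUl   [L -> q L]
qqqqqLUl ⇒ qqqqqnUl   [L -> n]
qqqqqnUl ⇒ qqqqqnlEl   [U -> l E]
qqqqqnlEl ⇒ qqqqqnlql   [E -> q]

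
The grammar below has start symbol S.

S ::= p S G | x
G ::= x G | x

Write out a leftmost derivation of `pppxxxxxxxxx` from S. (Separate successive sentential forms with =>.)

S => pSG => ppSGG => pppSGGG => pppxGGG => pppxxGGG => pppxxxGGG => pppxxxxGGG => pppxxxxxGGG => pppxxxxxxGGG => pppxxxxxxxGG => pppxxxxxxxxG => pppxxxxxxxxx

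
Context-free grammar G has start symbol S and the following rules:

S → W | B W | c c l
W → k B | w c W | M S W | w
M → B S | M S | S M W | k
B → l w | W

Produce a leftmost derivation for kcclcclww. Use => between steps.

S => BW   [S → B W]
BW => WW   [B → W]
WW => MSWW   [W → M S W]
MSWW => MSSWW   [M → M S]
MSSWW => kSSWW   [M → k]
kSSWW => kcclSWW   [S → c c l]
kcclSWW => kcclcclWW   [S → c c l]
kcclcclWW => kcclcclwW   [W → w]
kcclcclwW => kcclcclww   [W → w]

S => BW => WW => MSWW => MSSWW => kSSWW => kcclSWW => kcclcclWW => kcclcclwW => kcclcclww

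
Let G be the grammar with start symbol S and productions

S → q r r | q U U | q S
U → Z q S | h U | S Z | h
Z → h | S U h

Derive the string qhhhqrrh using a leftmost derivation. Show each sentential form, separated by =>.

S => qUU => qhUU => qhhU => qhhhU => qhhhSZ => qhhhqrrZ => qhhhqrrh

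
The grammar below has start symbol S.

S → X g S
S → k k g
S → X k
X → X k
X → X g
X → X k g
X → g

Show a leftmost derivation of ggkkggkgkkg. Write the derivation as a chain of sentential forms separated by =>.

S => XgS => XkgS => XgkgS => XggkgS => XkggkgS => XkkggkgS => XgkkggkgS => ggkkggkgS => ggkkggkgkkg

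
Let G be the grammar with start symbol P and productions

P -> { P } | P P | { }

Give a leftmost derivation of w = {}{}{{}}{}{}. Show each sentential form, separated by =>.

P => PP => PPP => PPPP => PPPPP => {}PPPP => {}{}PPP => {}{}{P}PP => {}{}{{}}PP => {}{}{{}}{}P => {}{}{{}}{}{}

P => PP   [P -> P P]
PP => PPP   [P -> P P]
PPP => PPPP   [P -> P P]
PPPP => PPPPP   [P -> P P]
PPPPP => {}PPPP   [P -> { }]
{}PPPP => {}{}PPP   [P -> { }]
{}{}PPP => {}{}{P}PP   [P -> { P }]
{}{}{P}PP => {}{}{{}}PP   [P -> { }]
{}{}{{}}PP => {}{}{{}}{}P   [P -> { }]
{}{}{{}}{}P => {}{}{{}}{}{}   [P -> { }]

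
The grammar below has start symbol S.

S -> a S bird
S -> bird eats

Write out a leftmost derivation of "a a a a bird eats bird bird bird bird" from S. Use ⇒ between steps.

S ⇒ a S bird   [S -> a S bird]
a S bird ⇒ a a S bird bird   [S -> a S bird]
a a S bird bird ⇒ a a a S bird bird bird   [S -> a S bird]
a a a S bird bird bird ⇒ a a a a S bird bird bird bird   [S -> a S bird]
a a a a S bird bird bird bird ⇒ a a a a bird eats bird bird bird bird   [S -> bird eats]

S ⇒ a S bird ⇒ a a S bird bird ⇒ a a a S bird bird bird ⇒ a a a a S bird bird bird bird ⇒ a a a a bird eats bird bird bird bird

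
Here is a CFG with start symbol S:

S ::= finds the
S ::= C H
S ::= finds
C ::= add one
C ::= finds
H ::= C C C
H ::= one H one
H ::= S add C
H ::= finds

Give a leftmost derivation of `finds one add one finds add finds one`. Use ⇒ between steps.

S ⇒ C H   [S ::= C H]
C H ⇒ finds H   [C ::= finds]
finds H ⇒ finds one H one   [H ::= one H one]
finds one H one ⇒ finds one S add C one   [H ::= S add C]
finds one S add C one ⇒ finds one C H add C one   [S ::= C H]
finds one C H add C one ⇒ finds one add one H add C one   [C ::= add one]
finds one add one H add C one ⇒ finds one add one finds add C one   [H ::= finds]
finds one add one finds add C one ⇒ finds one add one finds add finds one   [C ::= finds]

S ⇒ C H ⇒ finds H ⇒ finds one H one ⇒ finds one S add C one ⇒ finds one C H add C one ⇒ finds one add one H add C one ⇒ finds one add one finds add C one ⇒ finds one add one finds add finds one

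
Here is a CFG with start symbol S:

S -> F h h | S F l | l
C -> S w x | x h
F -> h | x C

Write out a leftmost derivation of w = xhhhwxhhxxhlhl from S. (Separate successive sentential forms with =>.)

S => SFl   [S -> S F l]
SFl => SFlFl   [S -> S F l]
SFlFl => FhhFlFl   [S -> F h h]
FhhFlFl => xChhFlFl   [F -> x C]
xChhFlFl => xSwxhhFlFl   [C -> S w x]
xSwxhhFlFl => xFhhwxhhFlFl   [S -> F h h]
xFhhwxhhFlFl => xhhhwxhhFlFl   [F -> h]
xhhhwxhhFlFl => xhhhwxhhxClFl   [F -> x C]
xhhhwxhhxClFl => xhhhwxhhxxhlFl   [C -> x h]
xhhhwxhhxxhlFl => xhhhwxhhxxhlhl   [F -> h]

S => SFl => SFlFl => FhhFlFl => xChhFlFl => xSwxhhFlFl => xFhhwxhhFlFl => xhhhwxhhFlFl => xhhhwxhhxClFl => xhhhwxhhxxhlFl => xhhhwxhhxxhlhl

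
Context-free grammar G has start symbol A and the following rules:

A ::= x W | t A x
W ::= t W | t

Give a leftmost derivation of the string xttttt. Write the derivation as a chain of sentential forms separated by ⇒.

A ⇒ xW ⇒ xtW ⇒ xttW ⇒ xtttW ⇒ xttttW ⇒ xttttt

A ⇒ xW   [A ::= x W]
xW ⇒ xtW   [W ::= t W]
xtW ⇒ xttW   [W ::= t W]
xttW ⇒ xtttW   [W ::= t W]
xtttW ⇒ xttttW   [W ::= t W]
xttttW ⇒ xttttt   [W ::= t]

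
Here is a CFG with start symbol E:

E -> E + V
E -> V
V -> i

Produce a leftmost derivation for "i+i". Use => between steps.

E => E+V => V+V => i+V => i+i

E => E+V   [E -> E + V]
E+V => V+V   [E -> V]
V+V => i+V   [V -> i]
i+V => i+i   [V -> i]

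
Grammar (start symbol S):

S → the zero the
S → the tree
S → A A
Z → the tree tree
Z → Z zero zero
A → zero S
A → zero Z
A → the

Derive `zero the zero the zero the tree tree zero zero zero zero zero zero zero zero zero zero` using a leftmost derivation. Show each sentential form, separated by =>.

S => A A => zero S A => zero the zero the A => zero the zero the zero Z => zero the zero the zero Z zero zero => zero the zero the zero Z zero zero zero zero => zero the zero the zero Z zero zero zero zero zero zero => zero the zero the zero Z zero zero zero zero zero zero zero zero => zero the zero the zero Z zero zero zero zero zero zero zero zero zero zero => zero the zero the zero the tree tree zero zero zero zero zero zero zero zero zero zero

S => A A   [S → A A]
A A => zero S A   [A → zero S]
zero S A => zero the zero the A   [S → the zero the]
zero the zero the A => zero the zero the zero Z   [A → zero Z]
zero the zero the zero Z => zero the zero the zero Z zero zero   [Z → Z zero zero]
zero the zero the zero Z zero zero => zero the zero the zero Z zero zero zero zero   [Z → Z zero zero]
zero the zero the zero Z zero zero zero zero => zero the zero the zero Z zero zero zero zero zero zero   [Z → Z zero zero]
zero the zero the zero Z zero zero zero zero zero zero => zero the zero the zero Z zero zero zero zero zero zero zero zero   [Z → Z zero zero]
zero the zero the zero Z zero zero zero zero zero zero zero zero => zero the zero the zero Z zero zero zero zero zero zero zero zero zero zero   [Z → Z zero zero]
zero the zero the zero Z zero zero zero zero zero zero zero zero zero zero => zero the zero the zero the tree tree zero zero zero zero zero zero zero zero zero zero   [Z → the tree tree]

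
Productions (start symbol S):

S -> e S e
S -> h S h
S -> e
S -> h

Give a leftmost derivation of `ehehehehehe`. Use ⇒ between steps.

S⇒eSe⇒ehShe⇒eheSehe⇒ehehShehe⇒eheheSehehe⇒ehehehehehe

S ⇒ eSe   [S -> e S e]
eSe ⇒ ehShe   [S -> h S h]
ehShe ⇒ eheSehe   [S -> e S e]
eheSehe ⇒ ehehShehe   [S -> h S h]
ehehShehe ⇒ eheheSehehe   [S -> e S e]
eheheSehehe ⇒ ehehehehehe   [S -> h]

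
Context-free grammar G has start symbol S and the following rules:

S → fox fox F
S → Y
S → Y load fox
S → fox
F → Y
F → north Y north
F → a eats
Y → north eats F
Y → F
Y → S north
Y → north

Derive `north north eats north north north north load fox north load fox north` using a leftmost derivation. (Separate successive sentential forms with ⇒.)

S ⇒ Y ⇒ S north ⇒ Y load fox north ⇒ S north load fox north ⇒ Y load fox north load fox north ⇒ F load fox north load fox north ⇒ north Y north load fox north load fox north ⇒ north north eats F north load fox north load fox north ⇒ north north eats north Y north north load fox north load fox north ⇒ north north eats north north north north load fox north load fox north

S ⇒ Y   [S → Y]
Y ⇒ S north   [Y → S north]
S north ⇒ Y load fox north   [S → Y load fox]
Y load fox north ⇒ S north load fox north   [Y → S north]
S north load fox north ⇒ Y load fox north load fox north   [S → Y load fox]
Y load fox north load fox north ⇒ F load fox north load fox north   [Y → F]
F load fox north load fox north ⇒ north Y north load fox north load fox north   [F → north Y north]
north Y north load fox north load fox north ⇒ north north eats F north load fox north load fox north   [Y → north eats F]
north north eats F north load fox north load fox north ⇒ north north eats north Y north north load fox north load fox north   [F → north Y north]
north north eats north Y north north load fox north load fox north ⇒ north north eats north north north north load fox north load fox north   [Y → north]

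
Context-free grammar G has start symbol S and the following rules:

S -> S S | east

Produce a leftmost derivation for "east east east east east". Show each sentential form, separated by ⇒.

S ⇒ S S ⇒ S S S ⇒ S S S S ⇒ S S S S S ⇒ east S S S S ⇒ east east S S S ⇒ east east east S S ⇒ east east east east S ⇒ east east east east east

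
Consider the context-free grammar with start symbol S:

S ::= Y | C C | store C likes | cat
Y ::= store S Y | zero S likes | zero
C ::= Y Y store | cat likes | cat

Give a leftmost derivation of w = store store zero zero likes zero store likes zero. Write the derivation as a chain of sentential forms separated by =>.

S => Y => store S Y => store store C likes Y => store store Y Y store likes Y => store store zero S likes Y store likes Y => store store zero Y likes Y store likes Y => store store zero zero likes Y store likes Y => store store zero zero likes zero store likes Y => store store zero zero likes zero store likes zero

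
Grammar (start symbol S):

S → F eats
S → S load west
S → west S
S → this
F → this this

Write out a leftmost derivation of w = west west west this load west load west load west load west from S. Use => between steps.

S => west S   [S → west S]
west S => west S load west   [S → S load west]
west S load west => west west S load west   [S → west S]
west west S load west => west west west S load west   [S → west S]
west west west S load west => west west west S load west load west   [S → S load west]
west west west S load west load west => west west west S load west load west load west   [S → S load west]
west west west S load west load west load west => west west west S load west load west load west load west   [S → S load west]
west west west S load west load west load west load west => west west west this load west load west load west load west   [S → this]

S => west S => west S load west => west west S load west => west west west S load west => west west west S load west load west => west west west S load west load west load west => west west west S load west load west load west load west => west west west this load west load west load west load west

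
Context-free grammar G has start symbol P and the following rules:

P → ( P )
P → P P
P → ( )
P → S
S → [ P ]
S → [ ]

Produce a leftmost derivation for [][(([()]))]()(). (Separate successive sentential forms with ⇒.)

P ⇒ PP   [P → P P]
PP ⇒ PPP   [P → P P]
PPP ⇒ SPP   [P → S]
SPP ⇒ []PP   [S → [ ]]
[]PP ⇒ []PPP   [P → P P]
[]PPP ⇒ []SPP   [P → S]
[]SPP ⇒ [][P]PP   [S → [ P ]]
[][P]PP ⇒ [][(P)]PP   [P → ( P )]
[][(P)]PP ⇒ [][((P))]PP   [P → ( P )]
[][((P))]PP ⇒ [][((S))]PP   [P → S]
[][((S))]PP ⇒ [][(([P]))]PP   [S → [ P ]]
[][(([P]))]PP ⇒ [][(([()]))]PP   [P → ( )]
[][(([()]))]PP ⇒ [][(([()]))]()P   [P → ( )]
[][(([()]))]()P ⇒ [][(([()]))]()()   [P → ( )]

P⇒PP⇒PPP⇒SPP⇒[]PP⇒[]PPP⇒[]SPP⇒[][P]PP⇒[][(P)]PP⇒[][((P))]PP⇒[][((S))]PP⇒[][(([P]))]PP⇒[][(([()]))]PP⇒[][(([()]))]()P⇒[][(([()]))]()()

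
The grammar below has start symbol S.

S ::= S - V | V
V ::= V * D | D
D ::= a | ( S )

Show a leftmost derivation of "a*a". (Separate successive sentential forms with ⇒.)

S ⇒ V ⇒ V*D ⇒ D*D ⇒ a*D ⇒ a*a

S ⇒ V   [S ::= V]
V ⇒ V*D   [V ::= V * D]
V*D ⇒ D*D   [V ::= D]
D*D ⇒ a*D   [D ::= a]
a*D ⇒ a*a   [D ::= a]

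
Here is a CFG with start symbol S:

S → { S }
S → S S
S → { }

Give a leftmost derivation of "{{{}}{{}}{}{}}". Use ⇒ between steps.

S ⇒ {S} ⇒ {SS} ⇒ {SSS} ⇒ {{S}SS} ⇒ {{{}}SS} ⇒ {{{}}SSS} ⇒ {{{}}{S}SS} ⇒ {{{}}{{}}SS} ⇒ {{{}}{{}}{}S} ⇒ {{{}}{{}}{}{}}

S ⇒ {S}   [S → { S }]
{S} ⇒ {SS}   [S → S S]
{SS} ⇒ {SSS}   [S → S S]
{SSS} ⇒ {{S}SS}   [S → { S }]
{{S}SS} ⇒ {{{}}SS}   [S → { }]
{{{}}SS} ⇒ {{{}}SSS}   [S → S S]
{{{}}SSS} ⇒ {{{}}{S}SS}   [S → { S }]
{{{}}{S}SS} ⇒ {{{}}{{}}SS}   [S → { }]
{{{}}{{}}SS} ⇒ {{{}}{{}}{}S}   [S → { }]
{{{}}{{}}{}S} ⇒ {{{}}{{}}{}{}}   [S → { }]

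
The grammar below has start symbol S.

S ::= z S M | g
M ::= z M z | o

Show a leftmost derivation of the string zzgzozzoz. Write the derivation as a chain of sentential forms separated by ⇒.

S ⇒ zSM ⇒ zzSMM ⇒ zzgMM ⇒ zzgzMzM ⇒ zzgzozM ⇒ zzgzozzMz ⇒ zzgzozzoz

S ⇒ zSM   [S ::= z S M]
zSM ⇒ zzSMM   [S ::= z S M]
zzSMM ⇒ zzgMM   [S ::= g]
zzgMM ⇒ zzgzMzM   [M ::= z M z]
zzgzMzM ⇒ zzgzozM   [M ::= o]
zzgzozM ⇒ zzgzozzMz   [M ::= z M z]
zzgzozzMz ⇒ zzgzozzoz   [M ::= o]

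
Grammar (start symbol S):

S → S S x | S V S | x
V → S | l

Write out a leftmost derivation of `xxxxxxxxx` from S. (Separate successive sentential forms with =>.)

S => SSx   [S → S S x]
SSx => SSxSx   [S → S S x]
SSxSx => SSxSxSx   [S → S S x]
SSxSxSx => SSxSxSxSx   [S → S S x]
SSxSxSxSx => xSxSxSxSx   [S → x]
xSxSxSxSx => xxxSxSxSx   [S → x]
xxxSxSxSx => xxxxxSxSx   [S → x]
xxxxxSxSx => xxxxxxxSx   [S → x]
xxxxxxxSx => xxxxxxxxx   [S → x]

S=>SSx=>SSxSx=>SSxSxSx=>SSxSxSxSx=>xSxSxSxSx=>xxxSxSxSx=>xxxxxSxSx=>xxxxxxxSx=>xxxxxxxxx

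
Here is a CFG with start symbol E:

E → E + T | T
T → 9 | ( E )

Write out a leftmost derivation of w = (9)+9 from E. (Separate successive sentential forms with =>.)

E => E+T   [E → E + T]
E+T => T+T   [E → T]
T+T => (E)+T   [T → ( E )]
(E)+T => (T)+T   [E → T]
(T)+T => (9)+T   [T → 9]
(9)+T => (9)+9   [T → 9]

E=>E+T=>T+T=>(E)+T=>(T)+T=>(9)+T=>(9)+9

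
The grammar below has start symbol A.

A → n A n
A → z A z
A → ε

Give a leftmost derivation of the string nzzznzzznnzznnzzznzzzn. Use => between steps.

A => nAn => nzAzn => nzzAzzn => nzzzAzzzn => nzzznAnzzzn => nzzznzAznzzzn => nzzznzzAzznzzzn => nzzznzzzAzzznzzzn => nzzznzzznAnzzznzzzn => nzzznzzznnAnnzzznzzzn => nzzznzzznnzAznnzzznzzzn => nzzznzzznnzznnzzznzzzn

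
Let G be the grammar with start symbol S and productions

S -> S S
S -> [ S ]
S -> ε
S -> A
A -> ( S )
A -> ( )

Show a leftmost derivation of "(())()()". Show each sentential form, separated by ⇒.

S⇒SS⇒AS⇒(S)S⇒(A)S⇒(())S⇒(())SS⇒(())AS⇒(())(S)S⇒(())()S⇒(())()A⇒(())()(S)⇒(())()()

S ⇒ SS   [S -> S S]
SS ⇒ AS   [S -> A]
AS ⇒ (S)S   [A -> ( S )]
(S)S ⇒ (A)S   [S -> A]
(A)S ⇒ (())S   [A -> ( )]
(())S ⇒ (())SS   [S -> S S]
(())SS ⇒ (())AS   [S -> A]
(())AS ⇒ (())(S)S   [A -> ( S )]
(())(S)S ⇒ (())()S   [S -> ε]
(())()S ⇒ (())()A   [S -> A]
(())()A ⇒ (())()(S)   [A -> ( S )]
(())()(S) ⇒ (())()()   [S -> ε]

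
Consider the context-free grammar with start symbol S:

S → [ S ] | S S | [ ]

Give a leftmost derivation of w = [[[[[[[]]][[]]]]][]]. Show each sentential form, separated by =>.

S => [S]   [S → [ S ]]
[S] => [SS]   [S → S S]
[SS] => [[S]S]   [S → [ S ]]
[[S]S] => [[[S]]S]   [S → [ S ]]
[[[S]]S] => [[[[S]]]S]   [S → [ S ]]
[[[[S]]]S] => [[[[SS]]]S]   [S → S S]
[[[[SS]]]S] => [[[[[S]S]]]S]   [S → [ S ]]
[[[[[S]S]]]S] => [[[[[[S]]S]]]S]   [S → [ S ]]
[[[[[[S]]S]]]S] => [[[[[[[]]]S]]]S]   [S → [ ]]
[[[[[[[]]]S]]]S] => [[[[[[[]]][S]]]]S]   [S → [ S ]]
[[[[[[[]]][S]]]]S] => [[[[[[[]]][[]]]]]S]   [S → [ ]]
[[[[[[[]]][[]]]]]S] => [[[[[[[]]][[]]]]][]]   [S → [ ]]

S => [S] => [SS] => [[S]S] => [[[S]]S] => [[[[S]]]S] => [[[[SS]]]S] => [[[[[S]S]]]S] => [[[[[[S]]S]]]S] => [[[[[[[]]]S]]]S] => [[[[[[[]]][S]]]]S] => [[[[[[[]]][[]]]]]S] => [[[[[[[]]][[]]]]][]]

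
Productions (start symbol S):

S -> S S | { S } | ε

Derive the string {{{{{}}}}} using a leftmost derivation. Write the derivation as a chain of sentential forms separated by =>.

S => {S}   [S -> { S }]
{S} => {{S}}   [S -> { S }]
{{S}} => {{SS}}   [S -> S S]
{{SS}} => {{SSS}}   [S -> S S]
{{SSS}} => {{{S}SS}}   [S -> { S }]
{{{S}SS}} => {{{{S}}SS}}   [S -> { S }]
{{{{S}}SS}} => {{{{{S}}}SS}}   [S -> { S }]
{{{{{S}}}SS}} => {{{{{}}}SS}}   [S -> ε]
{{{{{}}}SS}} => {{{{{}}}S}}   [S -> ε]
{{{{{}}}S}} => {{{{{}}}}}   [S -> ε]

S => {S} => {{S}} => {{SS}} => {{SSS}} => {{{S}SS}} => {{{{S}}SS}} => {{{{{S}}}SS}} => {{{{{}}}SS}} => {{{{{}}}S}} => {{{{{}}}}}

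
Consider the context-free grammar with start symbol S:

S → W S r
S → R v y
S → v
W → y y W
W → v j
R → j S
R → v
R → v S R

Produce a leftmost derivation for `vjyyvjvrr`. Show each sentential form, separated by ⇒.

S ⇒ WSr ⇒ vjSr ⇒ vjWSrr ⇒ vjyyWSrr ⇒ vjyyvjSrr ⇒ vjyyvjvrr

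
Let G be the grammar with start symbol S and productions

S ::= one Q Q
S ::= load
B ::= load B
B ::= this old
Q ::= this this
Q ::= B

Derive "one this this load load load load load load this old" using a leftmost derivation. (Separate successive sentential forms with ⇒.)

S ⇒ one Q Q   [S ::= one Q Q]
one Q Q ⇒ one this this Q   [Q ::= this this]
one this this Q ⇒ one this this B   [Q ::= B]
one this this B ⇒ one this this load B   [B ::= load B]
one this this load B ⇒ one this this load load B   [B ::= load B]
one this this load load B ⇒ one this this load load load B   [B ::= load B]
one this this load load load B ⇒ one this this load load load load B   [B ::= load B]
one this this load load load load B ⇒ one this this load load load load load B   [B ::= load B]
one this this load load load load load B ⇒ one this this load load load load load load B   [B ::= load B]
one this this load load load load load load B ⇒ one this this load load load load load load this old   [B ::= this old]

S ⇒ one Q Q ⇒ one this this Q ⇒ one this this B ⇒ one this this load B ⇒ one this this load load B ⇒ one this this load load load B ⇒ one this this load load load load B ⇒ one this this load load load load load B ⇒ one this this load load load load load load B ⇒ one this this load load load load load load this old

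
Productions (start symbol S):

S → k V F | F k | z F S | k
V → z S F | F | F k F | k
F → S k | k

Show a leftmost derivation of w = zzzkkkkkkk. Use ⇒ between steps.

S ⇒ zFS   [S → z F S]
zFS ⇒ zSkS   [F → S k]
zSkS ⇒ zzFSkS   [S → z F S]
zzFSkS ⇒ zzSkSkS   [F → S k]
zzSkSkS ⇒ zzzFSkSkS   [S → z F S]
zzzFSkSkS ⇒ zzzkSkSkS   [F → k]
zzzkSkSkS ⇒ zzzkFkkSkS   [S → F k]
zzzkFkkSkS ⇒ zzzkkkkSkS   [F → k]
zzzkkkkSkS ⇒ zzzkkkkkkS   [S → k]
zzzkkkkkkS ⇒ zzzkkkkkkk   [S → k]

S⇒zFS⇒zSkS⇒zzFSkS⇒zzSkSkS⇒zzzFSkSkS⇒zzzkSkSkS⇒zzzkFkkSkS⇒zzzkkkkSkS⇒zzzkkkkkkS⇒zzzkkkkkkk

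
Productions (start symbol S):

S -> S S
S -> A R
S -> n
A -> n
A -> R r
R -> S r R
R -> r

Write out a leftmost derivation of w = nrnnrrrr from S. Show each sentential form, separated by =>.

S => AR   [S -> A R]
AR => RrR   [A -> R r]
RrR => SrRrR   [R -> S r R]
SrRrR => SSrRrR   [S -> S S]
SSrRrR => SSSrRrR   [S -> S S]
SSSrRrR => ARSSrRrR   [S -> A R]
ARSSrRrR => nRSSrRrR   [A -> n]
nRSSrRrR => nrSSrRrR   [R -> r]
nrSSrRrR => nrnSrRrR   [S -> n]
nrnSrRrR => nrnnrRrR   [S -> n]
nrnnrRrR => nrnnrrrR   [R -> r]
nrnnrrrR => nrnnrrrr   [R -> r]

S => AR => RrR => SrRrR => SSrRrR => SSSrRrR => ARSSrRrR => nRSSrRrR => nrSSrRrR => nrnSrRrR => nrnnrRrR => nrnnrrrR => nrnnrrrr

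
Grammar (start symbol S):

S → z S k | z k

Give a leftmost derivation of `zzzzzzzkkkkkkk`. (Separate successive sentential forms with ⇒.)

S ⇒ zSk ⇒ zzSkk ⇒ zzzSkkk ⇒ zzzzSkkkk ⇒ zzzzzSkkkkk ⇒ zzzzzzSkkkkkk ⇒ zzzzzzzkkkkkkk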